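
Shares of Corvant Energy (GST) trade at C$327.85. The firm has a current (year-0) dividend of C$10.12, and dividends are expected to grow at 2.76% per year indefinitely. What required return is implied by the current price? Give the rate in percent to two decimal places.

5.93%

Rearranging the constant-growth DDM: r = D₁/P₀ + g.
D₁ = 10.12 × (1 + 0.0276) = 10.3993.
r = 10.3993 / 327.85 + 0.0276 = 0.03172 + 0.0276 = 0.05932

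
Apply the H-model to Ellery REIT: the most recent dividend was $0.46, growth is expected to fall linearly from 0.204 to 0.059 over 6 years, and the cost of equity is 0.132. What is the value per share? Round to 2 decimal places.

$9.41

H-model: P₀ = D₀[(1+g_L) + H(g_S−g_L)]/(r−g_L), with H = 6/2 = 3.
P₀ = 0.46 × [(1+0.059) + 3×(0.204−0.059)] / (0.132−0.059)
   = 0.46 × 1.4940 / 0.073 = 9.4142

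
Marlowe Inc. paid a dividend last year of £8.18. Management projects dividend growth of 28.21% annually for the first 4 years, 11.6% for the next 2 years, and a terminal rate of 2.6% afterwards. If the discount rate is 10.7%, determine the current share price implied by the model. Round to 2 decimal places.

£267.14

Three-stage DDM. Project D₁…D_6; terminal Gordon value at t=6 with g = 0.026; discount at r = 0.107.
D_1 = 10.4876
D_2 = 13.4461
D_3 = 17.2393
D_4 = 22.1025
D_5 = 24.6664
D_6 = 27.5277
TV_6 = 28.2434/(0.107−0.026) = 348.6837
P₀ = Σ Dₜ/(1+r)ᵗ + TV_6/(1+r)^6 = 267.1407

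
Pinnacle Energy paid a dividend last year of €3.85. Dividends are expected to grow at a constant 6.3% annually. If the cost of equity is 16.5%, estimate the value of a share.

Gordon growth model: P₀ = D₁/(r − g). D₁ = 3.85 × (1 + 0.063) = 4.0926.
P₀ = 4.0926 / (0.165 − 0.063) = 4.0926 / 0.102 = 40.1230

€40.12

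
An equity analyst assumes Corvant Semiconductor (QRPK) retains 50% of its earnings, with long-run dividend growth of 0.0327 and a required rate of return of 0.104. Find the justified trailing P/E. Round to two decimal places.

Payout ratio b = 1 − 0.50 = 0.50.
Justified trailing P/E = b(1+g)/(r−g) = 0.50×(1+0.0327)/(0.104−0.0327) = 7.2419

7.24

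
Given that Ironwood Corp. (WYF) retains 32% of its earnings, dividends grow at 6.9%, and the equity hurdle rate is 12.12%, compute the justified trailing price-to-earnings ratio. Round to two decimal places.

13.93

Payout ratio b = 1 − 0.32 = 0.68.
Justified trailing P/E = b(1+g)/(r−g) = 0.68×(1+0.069)/(0.1212−0.069) = 13.9257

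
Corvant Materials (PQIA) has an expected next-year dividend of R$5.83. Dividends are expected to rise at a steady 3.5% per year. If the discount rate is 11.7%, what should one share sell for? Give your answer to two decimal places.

Gordon growth model: P₀ = D₁/(r − g), with D₁ = 5.83 given directly.
P₀ = 5.8300 / (0.117 − 0.035) = 5.8300 / 0.082 = 71.0976

R$71.10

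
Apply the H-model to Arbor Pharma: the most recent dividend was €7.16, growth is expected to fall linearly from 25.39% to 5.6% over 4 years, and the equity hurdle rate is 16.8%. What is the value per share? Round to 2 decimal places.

€92.81

H-model: P₀ = D₀[(1+g_L) + H(g_S−g_L)]/(r−g_L), with H = 4/2 = 2.
P₀ = 7.16 × [(1+0.056) + 2×(0.2539−0.056)] / (0.168−0.056)
   = 7.16 × 1.4518 / 0.112 = 92.8115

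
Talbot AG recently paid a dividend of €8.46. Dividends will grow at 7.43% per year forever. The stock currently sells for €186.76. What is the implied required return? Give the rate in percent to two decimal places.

Rearranging the constant-growth DDM: r = D₁/P₀ + g.
D₁ = 8.46 × (1 + 0.0743) = 9.0886.
r = 9.0886 / 186.76 + 0.0743 = 0.04866 + 0.0743 = 0.12296

12.30%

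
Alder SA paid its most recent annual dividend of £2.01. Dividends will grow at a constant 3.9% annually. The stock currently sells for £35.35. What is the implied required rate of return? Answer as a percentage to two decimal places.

Rearranging the constant-growth DDM: r = D₁/P₀ + g.
D₁ = 2.01 × (1 + 0.039) = 2.0884.
r = 2.0884 / 35.35 + 0.039 = 0.05908 + 0.039 = 0.09808

9.81%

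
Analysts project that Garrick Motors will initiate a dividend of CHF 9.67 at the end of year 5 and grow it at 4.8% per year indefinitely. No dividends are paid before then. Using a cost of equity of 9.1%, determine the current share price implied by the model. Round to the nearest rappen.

CHF 158.73

Deferred-dividend DDM. At t=4 the remaining stream is a growing perpetuity with first payment D_5 = 9.67.
V_4 = D_5/(r−g) = 9.67/(0.091−0.048) = 224.8837
P₀ = V_4/(1+r)^4 = 224.8837/(1+0.091)^4 = 158.7300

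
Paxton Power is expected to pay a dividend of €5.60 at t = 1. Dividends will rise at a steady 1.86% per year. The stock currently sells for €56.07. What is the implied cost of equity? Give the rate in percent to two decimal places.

Rearranging the constant-growth DDM: r = D₁/P₀ + g.
r = 5.6000 / 56.07 + 0.0186 = 0.09988 + 0.0186 = 0.11848

11.85%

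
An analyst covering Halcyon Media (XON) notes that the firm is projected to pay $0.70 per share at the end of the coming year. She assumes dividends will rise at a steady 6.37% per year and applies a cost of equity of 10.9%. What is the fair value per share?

Gordon growth model: P₀ = D₁/(r − g), with D₁ = 0.70 given directly.
P₀ = 0.7000 / (0.109 − 0.0637) = 0.7000 / 0.0453 = 15.4525

$15.45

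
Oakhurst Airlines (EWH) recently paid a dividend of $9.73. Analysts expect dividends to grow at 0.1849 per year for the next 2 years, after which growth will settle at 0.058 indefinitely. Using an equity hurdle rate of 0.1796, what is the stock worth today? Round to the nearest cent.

Two-stage DDM. Project D₁…D_2 at 0.1849, terminal growth 0.058, discount at r = 0.1796.
D_1 = 11.5291
D_2 = 13.6608
Terminal value at t=2: TV = D_3/(r−g) = 14.4531/(0.1796−0.058) = 118.8580
P₀ = 11.5291/(1+0.1796)^1 + 13.6608/(1+0.1796)^2 + 118.8580/(1+0.1796)^2 = 105.0112

$105.01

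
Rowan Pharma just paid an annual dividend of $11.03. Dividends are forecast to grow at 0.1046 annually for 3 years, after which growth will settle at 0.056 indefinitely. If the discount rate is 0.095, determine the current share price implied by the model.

$340.26

Two-stage DDM. Project D₁…D_3 at 0.1046, terminal growth 0.056, discount at r = 0.095.
D_1 = 12.1837
D_2 = 13.4582
D_3 = 14.8659
Terminal value at t=3: TV = D_4/(r−g) = 15.6984/(0.095−0.056) = 402.5223
P₀ = 12.1837/(1+0.095)^1 + 13.4582/(1+0.095)^2 + 14.8659/(1+0.095)^3 + 402.5223/(1+0.095)^3 = 340.2563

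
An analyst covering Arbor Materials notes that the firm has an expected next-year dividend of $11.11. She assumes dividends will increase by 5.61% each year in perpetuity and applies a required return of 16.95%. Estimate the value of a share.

$97.97

Gordon growth model: P₀ = D₁/(r − g), with D₁ = 11.11 given directly.
P₀ = 11.1100 / (0.1695 − 0.0561) = 11.1100 / 0.1134 = 97.9718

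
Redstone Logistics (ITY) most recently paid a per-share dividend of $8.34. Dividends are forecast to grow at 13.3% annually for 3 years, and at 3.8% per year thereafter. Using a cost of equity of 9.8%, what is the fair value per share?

$185.17

Two-stage DDM. Project D₁…D_3 at 0.133, terminal growth 0.038, discount at r = 0.098.
D_1 = 9.4492
D_2 = 10.7060
D_3 = 12.1299
Terminal value at t=3: TV = D_4/(r−g) = 12.5908/(0.098−0.038) = 209.8466
P₀ = 9.4492/(1+0.098)^1 + 10.7060/(1+0.098)^2 + 12.1299/(1+0.098)^3 + 209.8466/(1+0.098)^3 = 185.1732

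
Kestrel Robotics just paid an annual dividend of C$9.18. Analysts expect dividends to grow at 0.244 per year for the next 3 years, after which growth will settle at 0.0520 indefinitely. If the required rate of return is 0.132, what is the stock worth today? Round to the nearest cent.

Two-stage DDM. Project D₁…D_3 at 0.244, terminal growth 0.052, discount at r = 0.132.
D_1 = 11.4199
D_2 = 14.2064
D_3 = 17.6727
Terminal value at t=3: TV = D_4/(r−g) = 18.5917/(0.132−0.052) = 232.3965
P₀ = 11.4199/(1+0.132)^1 + 14.2064/(1+0.132)^2 + 17.6727/(1+0.132)^3 + 232.3965/(1+0.132)^3 = 193.5682

C$193.57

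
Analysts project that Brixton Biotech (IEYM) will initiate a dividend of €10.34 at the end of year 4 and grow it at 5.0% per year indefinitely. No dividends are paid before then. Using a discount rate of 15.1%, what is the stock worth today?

Deferred-dividend DDM. At t=3 the remaining stream is a growing perpetuity with first payment D_4 = 10.34.
V_3 = D_4/(r−g) = 10.34/(0.151−0.05) = 102.3762
P₀ = V_3/(1+r)^3 = 102.3762/(1+0.151)^3 = 67.1387

€67.14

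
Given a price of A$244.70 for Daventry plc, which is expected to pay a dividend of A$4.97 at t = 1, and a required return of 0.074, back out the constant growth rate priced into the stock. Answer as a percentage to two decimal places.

5.37%

From P₀ = D₁/(r − g), the implied growth is g = r − D₁/P₀.
g = 0.074 − 4.97/244.70 = 0.074 − 0.02031 = 0.05369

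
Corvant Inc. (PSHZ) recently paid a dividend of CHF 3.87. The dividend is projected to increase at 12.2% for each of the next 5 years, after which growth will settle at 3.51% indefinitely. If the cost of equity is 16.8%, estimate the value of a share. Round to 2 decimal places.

Two-stage DDM. Project D₁…D_5 at 0.122, terminal growth 0.0351, discount at r = 0.168.
D_1 = 4.3421
D_2 = 4.8719
D_3 = 5.4663
D_4 = 6.1331
D_5 = 6.8814
Terminal value at t=5: TV = D_6/(r−g) = 7.1229/(0.168−0.0351) = 53.5960
P₀ = 4.3421/(1+0.168)^1 + 4.8719/(1+0.168)^2 + 5.4663/(1+0.168)^3 + 6.1331/(1+0.168)^4 + 6.8814/(1+0.168)^5 + 53.5960/(1+0.168)^5 = 41.8361

CHF 41.84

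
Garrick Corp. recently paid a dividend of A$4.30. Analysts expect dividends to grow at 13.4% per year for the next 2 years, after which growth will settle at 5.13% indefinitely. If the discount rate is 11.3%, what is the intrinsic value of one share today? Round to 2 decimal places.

A$84.90

Two-stage DDM. Project D₁…D_2 at 0.134, terminal growth 0.0513, discount at r = 0.113.
D_1 = 4.8762
D_2 = 5.5296
Terminal value at t=2: TV = D_3/(r−g) = 5.8133/(0.113−0.0513) = 94.2185
P₀ = 4.8762/(1+0.113)^1 + 5.5296/(1+0.113)^2 + 94.2185/(1+0.113)^2 = 84.9031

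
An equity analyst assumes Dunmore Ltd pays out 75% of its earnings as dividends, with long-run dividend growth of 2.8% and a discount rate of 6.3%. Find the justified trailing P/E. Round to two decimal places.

Justified trailing P/E = b(1+g)/(r−g) = 0.75×(1+0.028)/(0.063−0.028) = 22.0286

22.03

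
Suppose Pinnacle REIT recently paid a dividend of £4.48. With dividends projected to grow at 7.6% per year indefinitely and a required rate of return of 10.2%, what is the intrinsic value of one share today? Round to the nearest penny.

Gordon growth model: P₀ = D₁/(r − g). D₁ = 4.48 × (1 + 0.076) = 4.8205.
P₀ = 4.8205 / (0.102 − 0.076) = 4.8205 / 0.026 = 185.4031

£185.40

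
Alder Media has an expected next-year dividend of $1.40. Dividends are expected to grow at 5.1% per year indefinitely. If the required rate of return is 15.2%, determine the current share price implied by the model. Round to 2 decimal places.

$13.86

Gordon growth model: P₀ = D₁/(r − g), with D₁ = 1.40 given directly.
P₀ = 1.4000 / (0.152 − 0.051) = 1.4000 / 0.101 = 13.8614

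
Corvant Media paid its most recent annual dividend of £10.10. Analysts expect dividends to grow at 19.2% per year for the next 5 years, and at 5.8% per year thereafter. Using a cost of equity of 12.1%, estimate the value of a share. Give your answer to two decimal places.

£291.52

Two-stage DDM. Project D₁…D_5 at 0.192, terminal growth 0.058, discount at r = 0.121.
D_1 = 12.0392
D_2 = 14.3507
D_3 = 17.1061
D_4 = 20.3904
D_5 = 24.3054
Terminal value at t=5: TV = D_6/(r−g) = 25.7151/(0.121−0.058) = 408.1763
P₀ = 12.0392/(1+0.121)^1 + 14.3507/(1+0.121)^2 + 17.1061/(1+0.121)^3 + 20.3904/(1+0.121)^4 + 24.3054/(1+0.121)^5 + 408.1763/(1+0.121)^5 = 291.5242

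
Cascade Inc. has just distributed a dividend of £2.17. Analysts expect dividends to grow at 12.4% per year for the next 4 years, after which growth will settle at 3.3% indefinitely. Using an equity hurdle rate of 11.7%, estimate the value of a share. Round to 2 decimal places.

£36.18

Two-stage DDM. Project D₁…D_4 at 0.124, terminal growth 0.033, discount at r = 0.117.
D_1 = 2.4391
D_2 = 2.7415
D_3 = 3.0815
D_4 = 3.4636
Terminal value at t=4: TV = D_5/(r−g) = 3.5779/(0.117−0.033) = 42.5938
P₀ = 2.4391/(1+0.117)^1 + 2.7415/(1+0.117)^2 + 3.0815/(1+0.117)^3 + 3.4636/(1+0.117)^4 + 42.5938/(1+0.117)^4 = 36.1779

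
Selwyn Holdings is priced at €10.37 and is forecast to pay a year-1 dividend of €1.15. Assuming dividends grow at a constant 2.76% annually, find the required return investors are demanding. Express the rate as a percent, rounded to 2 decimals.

13.85%

Rearranging the constant-growth DDM: r = D₁/P₀ + g.
r = 1.1500 / 10.37 + 0.0276 = 0.11090 + 0.0276 = 0.13850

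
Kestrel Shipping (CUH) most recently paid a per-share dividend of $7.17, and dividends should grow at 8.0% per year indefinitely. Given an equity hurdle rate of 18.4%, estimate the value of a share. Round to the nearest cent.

Gordon growth model: P₀ = D₁/(r − g). D₁ = 7.17 × (1 + 0.08) = 7.7436.
P₀ = 7.7436 / (0.184 − 0.08) = 7.7436 / 0.104 = 74.4577

$74.46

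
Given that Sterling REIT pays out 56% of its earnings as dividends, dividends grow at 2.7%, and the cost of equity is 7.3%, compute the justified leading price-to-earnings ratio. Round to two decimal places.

Justified leading P/E = b/(r−g) = 0.56/(0.073−0.027) = 12.1739

12.17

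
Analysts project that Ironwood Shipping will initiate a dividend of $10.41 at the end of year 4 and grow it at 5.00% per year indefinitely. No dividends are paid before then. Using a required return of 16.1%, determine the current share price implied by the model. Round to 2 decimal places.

Deferred-dividend DDM. At t=3 the remaining stream is a growing perpetuity with first payment D_4 = 10.41.
V_3 = D_4/(r−g) = 10.41/(0.161−0.05) = 93.7838
P₀ = V_3/(1+r)^3 = 93.7838/(1+0.161)^3 = 59.9282

$59.93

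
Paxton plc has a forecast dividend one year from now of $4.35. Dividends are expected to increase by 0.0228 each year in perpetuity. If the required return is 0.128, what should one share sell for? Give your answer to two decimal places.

Gordon growth model: P₀ = D₁/(r − g), with D₁ = 4.35 given directly.
P₀ = 4.3500 / (0.128 − 0.0228) = 4.3500 / 0.1052 = 41.3498

$41.35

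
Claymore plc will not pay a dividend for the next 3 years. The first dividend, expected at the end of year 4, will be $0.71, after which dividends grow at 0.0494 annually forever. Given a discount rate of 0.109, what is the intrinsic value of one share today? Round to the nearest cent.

Deferred-dividend DDM. At t=3 the remaining stream is a growing perpetuity with first payment D_4 = 0.71.
V_3 = D_4/(r−g) = 0.71/(0.109−0.0494) = 11.9128
P₀ = V_3/(1+r)^3 = 11.9128/(1+0.109)^3 = 8.7341

$8.73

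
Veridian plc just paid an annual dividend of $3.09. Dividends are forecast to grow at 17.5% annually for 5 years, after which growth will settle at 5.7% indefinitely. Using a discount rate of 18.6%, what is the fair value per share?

$39.19

Two-stage DDM. Project D₁…D_5 at 0.175, terminal growth 0.057, discount at r = 0.186.
D_1 = 3.6307
D_2 = 4.2661
D_3 = 5.0127
D_4 = 5.8899
D_5 = 6.9207
Terminal value at t=5: TV = D_6/(r−g) = 7.3151/(0.186−0.057) = 56.7065
P₀ = 3.6307/(1+0.186)^1 + 4.2661/(1+0.186)^2 + 5.0127/(1+0.186)^3 + 5.8899/(1+0.186)^4 + 6.9207/(1+0.186)^5 + 56.7065/(1+0.186)^5 = 39.1917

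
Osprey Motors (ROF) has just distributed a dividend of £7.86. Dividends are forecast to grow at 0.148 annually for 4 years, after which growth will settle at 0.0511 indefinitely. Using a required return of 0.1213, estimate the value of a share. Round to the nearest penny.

£162.66

Two-stage DDM. Project D₁…D_4 at 0.148, terminal growth 0.0511, discount at r = 0.1213.
D_1 = 9.0233
D_2 = 10.3587
D_3 = 11.8918
D_4 = 13.6518
Terminal value at t=4: TV = D_5/(r−g) = 14.3494/(0.1213−0.0511) = 204.4076
P₀ = 9.0233/(1+0.1213)^1 + 10.3587/(1+0.1213)^2 + 11.8918/(1+0.1213)^3 + 13.6518/(1+0.1213)^4 + 204.4076/(1+0.1213)^4 = 162.6600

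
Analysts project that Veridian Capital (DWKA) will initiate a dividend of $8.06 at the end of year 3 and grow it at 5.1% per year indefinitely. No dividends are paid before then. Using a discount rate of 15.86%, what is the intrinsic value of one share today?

Deferred-dividend DDM. At t=2 the remaining stream is a growing perpetuity with first payment D_3 = 8.06.
V_2 = D_3/(r−g) = 8.06/(0.1586−0.051) = 74.9071
P₀ = V_2/(1+r)^2 = 74.9071/(1+0.1586)^2 = 55.8028

$55.80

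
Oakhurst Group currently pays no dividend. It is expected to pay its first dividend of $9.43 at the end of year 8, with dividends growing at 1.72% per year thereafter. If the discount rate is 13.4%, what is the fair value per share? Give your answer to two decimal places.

$33.48

Deferred-dividend DDM. At t=7 the remaining stream is a growing perpetuity with first payment D_8 = 9.43.
V_7 = D_8/(r−g) = 9.43/(0.134−0.0172) = 80.7363
P₀ = V_7/(1+r)^7 = 80.7363/(1+0.134)^7 = 33.4794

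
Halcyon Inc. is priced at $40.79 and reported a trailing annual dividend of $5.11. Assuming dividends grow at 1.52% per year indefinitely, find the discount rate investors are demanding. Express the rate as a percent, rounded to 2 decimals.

Rearranging the constant-growth DDM: r = D₁/P₀ + g.
D₁ = 5.11 × (1 + 0.0152) = 5.1877.
r = 5.1877 / 40.79 + 0.0152 = 0.12718 + 0.0152 = 0.14238

14.24%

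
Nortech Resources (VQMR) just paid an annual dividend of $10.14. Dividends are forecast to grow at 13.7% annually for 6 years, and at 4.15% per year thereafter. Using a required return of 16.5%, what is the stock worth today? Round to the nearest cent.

Two-stage DDM. Project D₁…D_6 at 0.137, terminal growth 0.0415, discount at r = 0.165.
D_1 = 11.5292
D_2 = 13.1087
D_3 = 14.9046
D_4 = 16.9465
D_5 = 19.2682
D_6 = 21.9079
Terminal value at t=6: TV = D_7/(r−g) = 22.8171/(0.165−0.0415) = 184.7537
P₀ = 11.5292/(1+0.165)^1 + 13.1087/(1+0.165)^2 + 14.9046/(1+0.165)^3 + 16.9465/(1+0.165)^4 + 19.2682/(1+0.165)^5 + 21.9079/(1+0.165)^6 + 184.7537/(1+0.165)^6 = 129.8211

$129.82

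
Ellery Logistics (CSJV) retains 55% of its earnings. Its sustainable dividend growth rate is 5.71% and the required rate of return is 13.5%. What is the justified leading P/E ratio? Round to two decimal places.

Payout ratio b = 1 − 0.55 = 0.45.
Justified leading P/E = b/(r−g) = 0.45/(0.135−0.0571) = 5.7766

5.78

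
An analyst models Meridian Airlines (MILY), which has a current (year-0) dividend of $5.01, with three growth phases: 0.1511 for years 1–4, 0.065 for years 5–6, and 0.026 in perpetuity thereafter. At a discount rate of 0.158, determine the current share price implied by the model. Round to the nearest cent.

$60.54

Three-stage DDM. Project D₁…D_6; terminal Gordon value at t=6 with g = 0.026; discount at r = 0.158.
D_1 = 5.7670
D_2 = 6.6384
D_3 = 7.6415
D_4 = 8.7961
D_5 = 9.3678
D_6 = 9.9768
TV_6 = 10.2361/(0.158−0.026) = 77.5466
P₀ = Σ Dₜ/(1+r)ᵗ + TV_6/(1+r)^6 = 60.5392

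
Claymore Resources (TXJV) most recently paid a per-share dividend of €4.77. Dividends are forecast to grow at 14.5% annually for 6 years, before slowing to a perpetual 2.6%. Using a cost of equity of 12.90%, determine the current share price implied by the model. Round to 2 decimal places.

Two-stage DDM. Project D₁…D_6 at 0.145, terminal growth 0.026, discount at r = 0.129.
D_1 = 5.4616
D_2 = 6.2536
D_3 = 7.1604
D_4 = 8.1986
D_5 = 9.3874
D_6 = 10.7486
Terminal value at t=6: TV = D_7/(r−g) = 11.0280/(0.129−0.026) = 107.0684
P₀ = 5.4616/(1+0.129)^1 + 6.2536/(1+0.129)^2 + 7.1604/(1+0.129)^3 + 8.1986/(1+0.129)^4 + 9.3874/(1+0.129)^5 + 10.7486/(1+0.129)^6 + 107.0684/(1+0.129)^6 = 81.7745

€81.77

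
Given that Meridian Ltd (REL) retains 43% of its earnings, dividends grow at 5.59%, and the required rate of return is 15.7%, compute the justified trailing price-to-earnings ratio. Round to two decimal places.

Payout ratio b = 1 − 0.43 = 0.57.
Justified trailing P/E = b(1+g)/(r−g) = 0.57×(1+0.0559)/(0.157−0.0559) = 5.9531

5.95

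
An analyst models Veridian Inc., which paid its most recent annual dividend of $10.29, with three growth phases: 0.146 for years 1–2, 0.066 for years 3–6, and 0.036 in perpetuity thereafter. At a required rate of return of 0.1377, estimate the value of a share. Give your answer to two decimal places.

$138.37

Three-stage DDM. Project D₁…D_6; terminal Gordon value at t=6 with g = 0.036; discount at r = 0.1377.
D_1 = 11.7923
D_2 = 13.5140
D_3 = 14.4059
D_4 = 15.3567
D_5 = 16.3703
D_6 = 17.4507
TV_6 = 18.0789/(0.1377−0.036) = 177.7674
P₀ = Σ Dₜ/(1+r)ᵗ + TV_6/(1+r)^6 = 138.3662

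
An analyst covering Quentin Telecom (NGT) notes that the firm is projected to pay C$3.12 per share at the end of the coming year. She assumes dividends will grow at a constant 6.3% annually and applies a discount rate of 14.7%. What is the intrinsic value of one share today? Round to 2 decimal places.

Gordon growth model: P₀ = D₁/(r − g), with D₁ = 3.12 given directly.
P₀ = 3.1200 / (0.147 − 0.063) = 3.1200 / 0.084 = 37.1429

C$37.14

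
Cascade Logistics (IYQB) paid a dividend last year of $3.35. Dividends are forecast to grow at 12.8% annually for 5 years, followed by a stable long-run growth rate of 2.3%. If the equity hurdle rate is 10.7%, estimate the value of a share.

Two-stage DDM. Project D₁…D_5 at 0.128, terminal growth 0.023, discount at r = 0.107.
D_1 = 3.7788
D_2 = 4.2625
D_3 = 4.8081
D_4 = 5.4235
D_5 = 6.1177
Terminal value at t=5: TV = D_6/(r−g) = 6.2584/(0.107−0.023) = 74.5052
P₀ = 3.7788/(1+0.107)^1 + 4.2625/(1+0.107)^2 + 4.8081/(1+0.107)^3 + 5.4235/(1+0.107)^4 + 6.1177/(1+0.107)^5 + 74.5052/(1+0.107)^5 = 62.5453

$62.55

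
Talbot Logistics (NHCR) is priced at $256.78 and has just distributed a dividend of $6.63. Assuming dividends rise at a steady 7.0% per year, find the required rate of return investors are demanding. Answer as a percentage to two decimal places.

9.76%

Rearranging the constant-growth DDM: r = D₁/P₀ + g.
D₁ = 6.63 × (1 + 0.07) = 7.0941.
r = 7.0941 / 256.78 + 0.07 = 0.02763 + 0.07 = 0.09763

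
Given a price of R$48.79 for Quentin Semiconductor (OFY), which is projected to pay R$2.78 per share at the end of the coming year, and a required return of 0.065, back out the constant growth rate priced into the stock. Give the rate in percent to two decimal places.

From P₀ = D₁/(r − g), the implied growth is g = r − D₁/P₀.
g = 0.065 − 2.78/48.79 = 0.065 − 0.05698 = 0.00802

0.80%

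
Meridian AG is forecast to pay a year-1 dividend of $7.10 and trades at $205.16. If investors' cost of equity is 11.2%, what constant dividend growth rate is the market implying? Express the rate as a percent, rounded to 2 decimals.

7.74%

From P₀ = D₁/(r − g), the implied growth is g = r − D₁/P₀.
g = 0.112 − 7.10/205.16 = 0.112 − 0.03461 = 0.07739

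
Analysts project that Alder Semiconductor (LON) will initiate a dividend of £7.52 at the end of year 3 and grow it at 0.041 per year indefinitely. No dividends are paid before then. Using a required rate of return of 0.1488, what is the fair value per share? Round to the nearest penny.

Deferred-dividend DDM. At t=2 the remaining stream is a growing perpetuity with first payment D_3 = 7.52.
V_2 = D_3/(r−g) = 7.52/(0.1488−0.041) = 69.7588
P₀ = V_2/(1+r)^2 = 69.7588/(1+0.1488)^2 = 52.8579

£52.86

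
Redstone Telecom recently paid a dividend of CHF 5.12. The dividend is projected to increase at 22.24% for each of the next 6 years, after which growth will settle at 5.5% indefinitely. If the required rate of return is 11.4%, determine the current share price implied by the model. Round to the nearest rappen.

CHF 202.88

Two-stage DDM. Project D₁…D_6 at 0.2224, terminal growth 0.055, discount at r = 0.114.
D_1 = 6.2587
D_2 = 7.6506
D_3 = 9.3521
D_4 = 11.4320
D_5 = 13.9745
D_6 = 17.0824
Terminal value at t=6: TV = D_7/(r−g) = 18.0220/(0.114−0.055) = 305.4573
P₀ = 6.2587/(1+0.114)^1 + 7.6506/(1+0.114)^2 + 9.3521/(1+0.114)^3 + 11.4320/(1+0.114)^4 + 13.9745/(1+0.114)^5 + 17.0824/(1+0.114)^6 + 305.4573/(1+0.114)^6 = 202.8773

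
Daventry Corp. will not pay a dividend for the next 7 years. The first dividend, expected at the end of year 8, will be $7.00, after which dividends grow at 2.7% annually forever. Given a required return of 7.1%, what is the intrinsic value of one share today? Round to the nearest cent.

Deferred-dividend DDM. At t=7 the remaining stream is a growing perpetuity with first payment D_8 = 7.00.
V_7 = D_8/(r−g) = 7.00/(0.071−0.027) = 159.0909
P₀ = V_7/(1+r)^7 = 159.0909/(1+0.071)^7 = 98.4281

$98.43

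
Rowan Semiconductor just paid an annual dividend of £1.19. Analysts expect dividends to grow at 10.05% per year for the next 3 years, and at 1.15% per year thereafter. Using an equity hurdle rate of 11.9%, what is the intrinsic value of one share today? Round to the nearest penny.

£14.10

Two-stage DDM. Project D₁…D_3 at 0.1005, terminal growth 0.0115, discount at r = 0.119.
D_1 = 1.3096
D_2 = 1.4412
D_3 = 1.5861
Terminal value at t=3: TV = D_4/(r−g) = 1.6043/(0.119−0.0115) = 14.9236
P₀ = 1.3096/(1+0.119)^1 + 1.4412/(1+0.119)^2 + 1.5861/(1+0.119)^3 + 14.9236/(1+0.119)^3 = 14.1041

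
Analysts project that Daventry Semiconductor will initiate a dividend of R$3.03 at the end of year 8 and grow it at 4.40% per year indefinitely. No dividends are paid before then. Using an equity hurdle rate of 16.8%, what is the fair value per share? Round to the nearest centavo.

Deferred-dividend DDM. At t=7 the remaining stream is a growing perpetuity with first payment D_8 = 3.03.
V_7 = D_8/(r−g) = 3.03/(0.168−0.044) = 24.4355
P₀ = V_7/(1+r)^7 = 24.4355/(1+0.168)^7 = 8.2399

R$8.24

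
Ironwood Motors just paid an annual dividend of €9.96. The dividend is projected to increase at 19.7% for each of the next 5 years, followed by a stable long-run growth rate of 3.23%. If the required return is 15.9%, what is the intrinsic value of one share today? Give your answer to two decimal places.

€150.27

Two-stage DDM. Project D₁…D_5 at 0.197, terminal growth 0.0323, discount at r = 0.159.
D_1 = 11.9221
D_2 = 14.2708
D_3 = 17.0821
D_4 = 20.4473
D_5 = 24.4754
Terminal value at t=5: TV = D_6/(r−g) = 25.2660/(0.159−0.0323) = 199.4157
P₀ = 11.9221/(1+0.159)^1 + 14.2708/(1+0.159)^2 + 17.0821/(1+0.159)^3 + 20.4473/(1+0.159)^4 + 24.4754/(1+0.159)^5 + 199.4157/(1+0.159)^5 = 150.2726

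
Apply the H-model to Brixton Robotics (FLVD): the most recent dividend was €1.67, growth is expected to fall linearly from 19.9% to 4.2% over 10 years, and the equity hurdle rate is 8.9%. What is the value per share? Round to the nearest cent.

€64.92

H-model: P₀ = D₀[(1+g_L) + H(g_S−g_L)]/(r−g_L), with H = 10/2 = 5.
P₀ = 1.67 × [(1+0.042) + 5×(0.199−0.042)] / (0.089−0.042)
   = 1.67 × 1.8270 / 0.047 = 64.9168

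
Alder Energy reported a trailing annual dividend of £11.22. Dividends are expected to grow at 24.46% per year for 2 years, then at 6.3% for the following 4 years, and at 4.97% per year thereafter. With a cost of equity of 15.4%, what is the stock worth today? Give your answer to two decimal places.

Three-stage DDM. Project D₁…D_6; terminal Gordon value at t=6 with g = 0.0497; discount at r = 0.154.
D_1 = 13.9644
D_2 = 17.3801
D_3 = 18.4751
D_4 = 19.6390
D_5 = 20.8762
D_6 = 22.1914
TV_6 = 23.2944/(0.154−0.0497) = 223.3399
P₀ = Σ Dₜ/(1+r)ᵗ + TV_6/(1+r)^6 = 162.4093

£162.41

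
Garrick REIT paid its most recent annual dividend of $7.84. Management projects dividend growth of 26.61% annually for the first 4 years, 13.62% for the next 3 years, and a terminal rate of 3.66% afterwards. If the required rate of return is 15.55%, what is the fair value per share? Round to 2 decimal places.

Three-stage DDM. Project D₁…D_7; terminal Gordon value at t=7 with g = 0.0366; discount at r = 0.1555.
D_1 = 9.9262
D_2 = 12.5676
D_3 = 15.9118
D_4 = 20.1460
D_5 = 22.8898
D_6 = 26.0074
D_7 = 29.5497
TV_7 = 30.6312/(0.1555−0.0366) = 257.6213
P₀ = Σ Dₜ/(1+r)ᵗ + TV_7/(1+r)^7 = 166.0680

$166.07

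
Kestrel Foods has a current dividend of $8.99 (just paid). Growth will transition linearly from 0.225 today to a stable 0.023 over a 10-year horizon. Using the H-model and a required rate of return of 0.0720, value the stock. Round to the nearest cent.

H-model: P₀ = D₀[(1+g_L) + H(g_S−g_L)]/(r−g_L), with H = 10/2 = 5.
P₀ = 8.99 × [(1+0.023) + 5×(0.225−0.023)] / (0.072−0.023)
   = 8.99 × 2.0330 / 0.049 = 372.9933

$372.99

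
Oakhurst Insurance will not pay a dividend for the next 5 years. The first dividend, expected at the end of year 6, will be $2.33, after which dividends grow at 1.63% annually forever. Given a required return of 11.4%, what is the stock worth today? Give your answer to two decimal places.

Deferred-dividend DDM. At t=5 the remaining stream is a growing perpetuity with first payment D_6 = 2.33.
V_5 = D_6/(r−g) = 2.33/(0.114−0.0163) = 23.8485
P₀ = V_5/(1+r)^5 = 23.8485/(1+0.114)^5 = 13.9007

$13.90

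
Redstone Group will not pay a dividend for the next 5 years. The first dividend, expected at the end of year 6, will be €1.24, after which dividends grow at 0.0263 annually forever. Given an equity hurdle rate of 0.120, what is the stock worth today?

€7.51

Deferred-dividend DDM. At t=5 the remaining stream is a growing perpetuity with first payment D_6 = 1.24.
V_5 = D_6/(r−g) = 1.24/(0.12−0.0263) = 13.2337
P₀ = V_5/(1+r)^5 = 13.2337/(1+0.12)^5 = 7.5092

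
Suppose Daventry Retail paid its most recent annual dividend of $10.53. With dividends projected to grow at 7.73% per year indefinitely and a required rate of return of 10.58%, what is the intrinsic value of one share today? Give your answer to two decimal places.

$398.03

Gordon growth model: P₀ = D₁/(r − g). D₁ = 10.53 × (1 + 0.0773) = 11.3440.
P₀ = 11.3440 / (0.1058 − 0.0773) = 11.3440 / 0.0285 = 398.0340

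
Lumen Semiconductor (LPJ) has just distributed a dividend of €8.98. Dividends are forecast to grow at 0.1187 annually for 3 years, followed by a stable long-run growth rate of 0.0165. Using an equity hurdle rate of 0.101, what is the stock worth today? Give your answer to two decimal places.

€141.14

Two-stage DDM. Project D₁…D_3 at 0.1187, terminal growth 0.0165, discount at r = 0.101.
D_1 = 10.0459
D_2 = 11.2384
D_3 = 12.5724
Terminal value at t=3: TV = D_4/(r−g) = 12.7798/(0.101−0.0165) = 151.2404
P₀ = 10.0459/(1+0.101)^1 + 11.2384/(1+0.101)^2 + 12.5724/(1+0.101)^3 + 151.2404/(1+0.101)^3 = 141.1354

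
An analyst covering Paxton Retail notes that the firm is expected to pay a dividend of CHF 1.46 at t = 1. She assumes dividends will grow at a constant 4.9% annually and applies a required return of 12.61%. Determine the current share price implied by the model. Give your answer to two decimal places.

Gordon growth model: P₀ = D₁/(r − g), with D₁ = 1.46 given directly.
P₀ = 1.4600 / (0.1261 − 0.049) = 1.4600 / 0.0771 = 18.9364

CHF 18.94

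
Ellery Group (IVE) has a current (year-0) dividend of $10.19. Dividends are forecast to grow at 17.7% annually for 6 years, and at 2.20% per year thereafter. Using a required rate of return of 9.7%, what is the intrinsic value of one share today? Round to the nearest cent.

Two-stage DDM. Project D₁…D_6 at 0.177, terminal growth 0.022, discount at r = 0.097.
D_1 = 11.9936
D_2 = 14.1165
D_3 = 16.6151
D_4 = 19.5560
D_5 = 23.0174
D_6 = 27.0915
Terminal value at t=6: TV = D_7/(r−g) = 27.6875/(0.097−0.022) = 369.1668
P₀ = 11.9936/(1+0.097)^1 + 14.1165/(1+0.097)^2 + 16.6151/(1+0.097)^3 + 19.5560/(1+0.097)^4 + 23.0174/(1+0.097)^5 + 27.0915/(1+0.097)^6 + 369.1668/(1+0.097)^6 = 290.6145

$290.61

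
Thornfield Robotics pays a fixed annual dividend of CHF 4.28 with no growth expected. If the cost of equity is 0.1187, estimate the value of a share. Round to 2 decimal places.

Zero-growth DDM (perpetuity): P₀ = D/r = 4.28 / 0.1187 = 36.0573

CHF 36.06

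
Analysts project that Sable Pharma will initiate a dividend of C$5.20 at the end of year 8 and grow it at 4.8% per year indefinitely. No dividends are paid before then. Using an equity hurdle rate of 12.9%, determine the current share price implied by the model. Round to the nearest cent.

C$27.46

Deferred-dividend DDM. At t=7 the remaining stream is a growing perpetuity with first payment D_8 = 5.20.
V_7 = D_8/(r−g) = 5.20/(0.129−0.048) = 64.1975
P₀ = V_7/(1+r)^7 = 64.1975/(1+0.129)^7 = 27.4575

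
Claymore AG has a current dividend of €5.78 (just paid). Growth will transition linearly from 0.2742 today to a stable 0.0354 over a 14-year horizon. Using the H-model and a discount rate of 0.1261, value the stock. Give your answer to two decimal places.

H-model: P₀ = D₀[(1+g_L) + H(g_S−g_L)]/(r−g_L), with H = 14/2 = 7.
P₀ = 5.78 × [(1+0.0354) + 7×(0.2742−0.0354)] / (0.1261−0.0354)
   = 5.78 × 2.7070 / 0.0907 = 172.5078

€172.51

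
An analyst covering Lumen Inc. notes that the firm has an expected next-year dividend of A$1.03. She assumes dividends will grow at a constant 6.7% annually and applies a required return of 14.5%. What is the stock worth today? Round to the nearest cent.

A$13.21

Gordon growth model: P₀ = D₁/(r − g), with D₁ = 1.03 given directly.
P₀ = 1.0300 / (0.145 − 0.067) = 1.0300 / 0.078 = 13.2051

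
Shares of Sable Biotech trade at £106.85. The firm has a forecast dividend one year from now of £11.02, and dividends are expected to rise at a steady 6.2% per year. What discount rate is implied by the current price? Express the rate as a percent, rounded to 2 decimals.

Rearranging the constant-growth DDM: r = D₁/P₀ + g.
r = 11.0200 / 106.85 + 0.062 = 0.10314 + 0.062 = 0.16514

16.51%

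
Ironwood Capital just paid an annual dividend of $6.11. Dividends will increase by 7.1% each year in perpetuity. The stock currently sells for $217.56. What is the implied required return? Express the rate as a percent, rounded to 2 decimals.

10.11%

Rearranging the constant-growth DDM: r = D₁/P₀ + g.
D₁ = 6.11 × (1 + 0.071) = 6.5438.
r = 6.5438 / 217.56 + 0.071 = 0.03008 + 0.071 = 0.10108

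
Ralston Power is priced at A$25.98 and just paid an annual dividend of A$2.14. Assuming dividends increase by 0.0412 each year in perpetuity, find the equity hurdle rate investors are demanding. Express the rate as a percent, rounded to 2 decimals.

12.70%

Rearranging the constant-growth DDM: r = D₁/P₀ + g.
D₁ = 2.14 × (1 + 0.0412) = 2.2282.
r = 2.2282 / 25.98 + 0.0412 = 0.08576 + 0.0412 = 0.12696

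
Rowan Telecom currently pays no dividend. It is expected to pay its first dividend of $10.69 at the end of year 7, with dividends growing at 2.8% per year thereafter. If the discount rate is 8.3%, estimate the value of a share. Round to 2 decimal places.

Deferred-dividend DDM. At t=6 the remaining stream is a growing perpetuity with first payment D_7 = 10.69.
V_6 = D_7/(r−g) = 10.69/(0.083−0.028) = 194.3636
P₀ = V_6/(1+r)^6 = 194.3636/(1+0.083)^6 = 120.4604

$120.46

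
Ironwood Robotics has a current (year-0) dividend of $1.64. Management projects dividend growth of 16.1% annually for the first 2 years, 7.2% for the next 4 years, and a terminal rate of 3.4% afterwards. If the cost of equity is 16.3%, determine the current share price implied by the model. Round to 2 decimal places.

Three-stage DDM. Project D₁…D_6; terminal Gordon value at t=6 with g = 0.034; discount at r = 0.163.
D_1 = 1.9040
D_2 = 2.2106
D_3 = 2.3698
D_4 = 2.5404
D_5 = 2.7233
D_6 = 2.9194
TV_6 = 3.0186/(0.163−0.034) = 23.4001
P₀ = Σ Dₜ/(1+r)ᵗ + TV_6/(1+r)^6 = 18.0831

$18.08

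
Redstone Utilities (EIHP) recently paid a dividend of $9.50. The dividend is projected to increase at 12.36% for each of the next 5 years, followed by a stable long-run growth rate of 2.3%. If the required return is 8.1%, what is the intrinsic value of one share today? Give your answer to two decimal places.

$256.70

Two-stage DDM. Project D₁…D_5 at 0.1236, terminal growth 0.023, discount at r = 0.081.
D_1 = 10.6742
D_2 = 11.9935
D_3 = 13.4759
D_4 = 15.1416
D_5 = 17.0131
Terminal value at t=5: TV = D_6/(r−g) = 17.4044/(0.081−0.023) = 300.0751
P₀ = 10.6742/(1+0.081)^1 + 11.9935/(1+0.081)^2 + 13.4759/(1+0.081)^3 + 15.1416/(1+0.081)^4 + 17.0131/(1+0.081)^5 + 300.0751/(1+0.081)^5 = 256.7027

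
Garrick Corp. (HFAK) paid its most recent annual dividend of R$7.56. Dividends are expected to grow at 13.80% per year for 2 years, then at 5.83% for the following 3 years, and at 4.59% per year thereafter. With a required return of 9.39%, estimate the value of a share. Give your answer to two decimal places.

R$200.46

Three-stage DDM. Project D₁…D_5; terminal Gordon value at t=5 with g = 0.0459; discount at r = 0.0939.
D_1 = 8.6033
D_2 = 9.7905
D_3 = 10.3613
D_4 = 10.9654
D_5 = 11.6047
TV_5 = 12.1373/(0.0939−0.0459) = 252.8609
P₀ = Σ Dₜ/(1+r)ᵗ + TV_5/(1+r)^5 = 200.4623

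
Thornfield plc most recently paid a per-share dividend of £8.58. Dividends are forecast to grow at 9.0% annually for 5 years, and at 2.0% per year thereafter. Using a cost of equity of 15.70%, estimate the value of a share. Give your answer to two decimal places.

Two-stage DDM. Project D₁…D_5 at 0.09, terminal growth 0.02, discount at r = 0.157.
D_1 = 9.3522
D_2 = 10.1939
D_3 = 11.1113
D_4 = 12.1114
D_5 = 13.2014
Terminal value at t=5: TV = D_6/(r−g) = 13.4654/(0.157−0.02) = 98.2877
P₀ = 9.3522/(1+0.157)^1 + 10.1939/(1+0.157)^2 + 11.1113/(1+0.157)^3 + 12.1114/(1+0.157)^4 + 13.2014/(1+0.157)^5 + 98.2877/(1+0.157)^5 = 83.4041

£83.40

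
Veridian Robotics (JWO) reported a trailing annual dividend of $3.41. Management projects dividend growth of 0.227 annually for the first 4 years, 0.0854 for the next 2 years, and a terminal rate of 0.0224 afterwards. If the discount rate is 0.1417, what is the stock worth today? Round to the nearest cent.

Three-stage DDM. Project D₁…D_6; terminal Gordon value at t=6 with g = 0.0224; discount at r = 0.1417.
D_1 = 4.1841
D_2 = 5.1339
D_3 = 6.2992
D_4 = 7.7292
D_5 = 8.3892
D_6 = 9.1057
TV_6 = 9.3096/(0.1417−0.0224) = 78.0356
P₀ = Σ Dₜ/(1+r)ᵗ + TV_6/(1+r)^6 = 60.0571

$60.06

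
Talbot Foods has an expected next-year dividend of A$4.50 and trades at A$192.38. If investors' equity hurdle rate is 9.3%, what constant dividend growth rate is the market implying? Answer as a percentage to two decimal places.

6.96%

From P₀ = D₁/(r − g), the implied growth is g = r − D₁/P₀.
g = 0.093 − 4.50/192.38 = 0.093 − 0.02339 = 0.06961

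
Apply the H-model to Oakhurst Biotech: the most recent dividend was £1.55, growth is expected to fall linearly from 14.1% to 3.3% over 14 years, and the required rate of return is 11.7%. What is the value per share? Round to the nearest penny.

H-model: P₀ = D₀[(1+g_L) + H(g_S−g_L)]/(r−g_L), with H = 14/2 = 7.
P₀ = 1.55 × [(1+0.033) + 7×(0.141−0.033)] / (0.117−0.033)
   = 1.55 × 1.7890 / 0.084 = 33.0113

£33.01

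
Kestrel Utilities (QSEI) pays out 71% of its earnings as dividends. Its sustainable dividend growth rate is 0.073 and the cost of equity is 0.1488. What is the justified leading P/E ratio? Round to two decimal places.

Justified leading P/E = b/(r−g) = 0.71/(0.1488−0.073) = 9.3668

9.37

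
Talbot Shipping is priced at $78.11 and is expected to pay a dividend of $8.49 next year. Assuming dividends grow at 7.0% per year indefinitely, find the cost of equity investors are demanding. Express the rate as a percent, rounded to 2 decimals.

Rearranging the constant-growth DDM: r = D₁/P₀ + g.
r = 8.4900 / 78.11 + 0.07 = 0.10869 + 0.07 = 0.17869

17.87%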